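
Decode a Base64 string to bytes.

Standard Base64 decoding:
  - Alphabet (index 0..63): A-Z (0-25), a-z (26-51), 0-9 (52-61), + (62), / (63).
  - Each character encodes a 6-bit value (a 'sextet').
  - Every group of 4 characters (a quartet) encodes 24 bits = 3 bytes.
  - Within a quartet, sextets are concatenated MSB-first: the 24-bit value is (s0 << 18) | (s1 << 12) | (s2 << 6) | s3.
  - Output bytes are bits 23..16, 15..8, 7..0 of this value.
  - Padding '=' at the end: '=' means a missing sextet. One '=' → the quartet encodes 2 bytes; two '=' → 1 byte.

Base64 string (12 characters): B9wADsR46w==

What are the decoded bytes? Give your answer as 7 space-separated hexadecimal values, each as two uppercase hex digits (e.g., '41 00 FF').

Answer: 07 DC 00 0E C4 78 EB

Derivation:
After char 0 ('B'=1): chars_in_quartet=1 acc=0x1 bytes_emitted=0
After char 1 ('9'=61): chars_in_quartet=2 acc=0x7D bytes_emitted=0
After char 2 ('w'=48): chars_in_quartet=3 acc=0x1F70 bytes_emitted=0
After char 3 ('A'=0): chars_in_quartet=4 acc=0x7DC00 -> emit 07 DC 00, reset; bytes_emitted=3
After char 4 ('D'=3): chars_in_quartet=1 acc=0x3 bytes_emitted=3
After char 5 ('s'=44): chars_in_quartet=2 acc=0xEC bytes_emitted=3
After char 6 ('R'=17): chars_in_quartet=3 acc=0x3B11 bytes_emitted=3
After char 7 ('4'=56): chars_in_quartet=4 acc=0xEC478 -> emit 0E C4 78, reset; bytes_emitted=6
After char 8 ('6'=58): chars_in_quartet=1 acc=0x3A bytes_emitted=6
After char 9 ('w'=48): chars_in_quartet=2 acc=0xEB0 bytes_emitted=6
Padding '==': partial quartet acc=0xEB0 -> emit EB; bytes_emitted=7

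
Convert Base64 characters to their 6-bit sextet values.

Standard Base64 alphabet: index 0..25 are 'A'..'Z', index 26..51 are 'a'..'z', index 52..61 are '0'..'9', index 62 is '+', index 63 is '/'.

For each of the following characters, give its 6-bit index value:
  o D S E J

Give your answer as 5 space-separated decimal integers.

Answer: 40 3 18 4 9

Derivation:
'o': a..z range, 26 + ord('o') − ord('a') = 40
'D': A..Z range, ord('D') − ord('A') = 3
'S': A..Z range, ord('S') − ord('A') = 18
'E': A..Z range, ord('E') − ord('A') = 4
'J': A..Z range, ord('J') − ord('A') = 9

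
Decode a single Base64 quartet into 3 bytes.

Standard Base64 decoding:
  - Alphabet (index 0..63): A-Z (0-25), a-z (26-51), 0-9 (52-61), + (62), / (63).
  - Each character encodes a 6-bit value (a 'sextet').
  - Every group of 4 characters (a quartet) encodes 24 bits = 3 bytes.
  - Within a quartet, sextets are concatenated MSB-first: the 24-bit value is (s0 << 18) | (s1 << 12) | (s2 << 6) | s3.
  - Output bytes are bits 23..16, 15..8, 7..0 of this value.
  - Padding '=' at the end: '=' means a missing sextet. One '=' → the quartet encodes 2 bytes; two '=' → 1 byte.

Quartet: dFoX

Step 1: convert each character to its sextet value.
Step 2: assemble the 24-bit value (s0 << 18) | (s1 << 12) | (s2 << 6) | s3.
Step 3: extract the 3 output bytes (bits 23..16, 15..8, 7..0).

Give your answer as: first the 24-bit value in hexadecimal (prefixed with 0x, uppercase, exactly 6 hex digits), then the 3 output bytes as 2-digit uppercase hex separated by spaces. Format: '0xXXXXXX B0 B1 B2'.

Sextets: d=29, F=5, o=40, X=23
24-bit: (29<<18) | (5<<12) | (40<<6) | 23
      = 0x740000 | 0x005000 | 0x000A00 | 0x000017
      = 0x745A17
Bytes: (v>>16)&0xFF=74, (v>>8)&0xFF=5A, v&0xFF=17

Answer: 0x745A17 74 5A 17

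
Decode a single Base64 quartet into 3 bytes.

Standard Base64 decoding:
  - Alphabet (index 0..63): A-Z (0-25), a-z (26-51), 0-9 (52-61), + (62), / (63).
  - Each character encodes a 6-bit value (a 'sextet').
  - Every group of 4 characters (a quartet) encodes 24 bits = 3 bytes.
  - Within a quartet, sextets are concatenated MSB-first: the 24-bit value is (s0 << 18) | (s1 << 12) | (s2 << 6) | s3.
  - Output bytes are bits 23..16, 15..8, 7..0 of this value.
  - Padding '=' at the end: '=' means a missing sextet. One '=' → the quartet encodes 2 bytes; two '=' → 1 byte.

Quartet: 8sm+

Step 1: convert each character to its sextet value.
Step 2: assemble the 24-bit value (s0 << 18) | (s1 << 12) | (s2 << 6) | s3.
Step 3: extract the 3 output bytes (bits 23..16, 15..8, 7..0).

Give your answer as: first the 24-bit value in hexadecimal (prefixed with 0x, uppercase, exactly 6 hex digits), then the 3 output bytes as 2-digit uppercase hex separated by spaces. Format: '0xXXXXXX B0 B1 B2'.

Answer: 0xF2C9BE F2 C9 BE

Derivation:
Sextets: 8=60, s=44, m=38, +=62
24-bit: (60<<18) | (44<<12) | (38<<6) | 62
      = 0xF00000 | 0x02C000 | 0x000980 | 0x00003E
      = 0xF2C9BE
Bytes: (v>>16)&0xFF=F2, (v>>8)&0xFF=C9, v&0xFF=BE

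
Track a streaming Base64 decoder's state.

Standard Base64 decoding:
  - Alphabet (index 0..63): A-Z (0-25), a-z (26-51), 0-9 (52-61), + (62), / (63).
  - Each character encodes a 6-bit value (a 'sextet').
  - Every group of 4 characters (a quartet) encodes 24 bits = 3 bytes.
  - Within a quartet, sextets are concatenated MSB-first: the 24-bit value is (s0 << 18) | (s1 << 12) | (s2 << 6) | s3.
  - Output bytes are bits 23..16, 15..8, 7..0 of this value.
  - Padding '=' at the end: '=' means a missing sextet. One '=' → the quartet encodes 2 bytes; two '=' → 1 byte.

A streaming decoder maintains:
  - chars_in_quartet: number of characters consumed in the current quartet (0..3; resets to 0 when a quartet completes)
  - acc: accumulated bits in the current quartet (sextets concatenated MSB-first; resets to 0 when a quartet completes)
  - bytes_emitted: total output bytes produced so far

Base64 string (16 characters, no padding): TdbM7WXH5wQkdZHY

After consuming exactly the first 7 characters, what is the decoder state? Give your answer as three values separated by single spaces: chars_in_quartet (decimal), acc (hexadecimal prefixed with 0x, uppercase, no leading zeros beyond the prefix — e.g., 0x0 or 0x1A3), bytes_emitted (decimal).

Answer: 3 0x3B597 3

Derivation:
After char 0 ('T'=19): chars_in_quartet=1 acc=0x13 bytes_emitted=0
After char 1 ('d'=29): chars_in_quartet=2 acc=0x4DD bytes_emitted=0
After char 2 ('b'=27): chars_in_quartet=3 acc=0x1375B bytes_emitted=0
After char 3 ('M'=12): chars_in_quartet=4 acc=0x4DD6CC -> emit 4D D6 CC, reset; bytes_emitted=3
After char 4 ('7'=59): chars_in_quartet=1 acc=0x3B bytes_emitted=3
After char 5 ('W'=22): chars_in_quartet=2 acc=0xED6 bytes_emitted=3
After char 6 ('X'=23): chars_in_quartet=3 acc=0x3B597 bytes_emitted=3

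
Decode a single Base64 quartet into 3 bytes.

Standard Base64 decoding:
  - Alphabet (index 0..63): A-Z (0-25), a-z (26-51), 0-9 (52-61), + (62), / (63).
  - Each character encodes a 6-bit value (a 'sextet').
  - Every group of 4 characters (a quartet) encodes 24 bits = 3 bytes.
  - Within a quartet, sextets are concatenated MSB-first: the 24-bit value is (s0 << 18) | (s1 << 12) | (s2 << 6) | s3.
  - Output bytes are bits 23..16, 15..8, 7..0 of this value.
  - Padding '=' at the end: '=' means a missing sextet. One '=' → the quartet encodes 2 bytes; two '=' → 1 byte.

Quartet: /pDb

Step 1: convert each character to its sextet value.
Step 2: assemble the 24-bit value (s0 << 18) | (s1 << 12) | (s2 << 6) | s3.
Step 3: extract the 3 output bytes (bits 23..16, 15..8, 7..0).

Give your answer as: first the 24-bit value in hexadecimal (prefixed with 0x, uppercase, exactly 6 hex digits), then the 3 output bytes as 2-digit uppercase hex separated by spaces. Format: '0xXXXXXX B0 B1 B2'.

Answer: 0xFE90DB FE 90 DB

Derivation:
Sextets: /=63, p=41, D=3, b=27
24-bit: (63<<18) | (41<<12) | (3<<6) | 27
      = 0xFC0000 | 0x029000 | 0x0000C0 | 0x00001B
      = 0xFE90DB
Bytes: (v>>16)&0xFF=FE, (v>>8)&0xFF=90, v&0xFF=DB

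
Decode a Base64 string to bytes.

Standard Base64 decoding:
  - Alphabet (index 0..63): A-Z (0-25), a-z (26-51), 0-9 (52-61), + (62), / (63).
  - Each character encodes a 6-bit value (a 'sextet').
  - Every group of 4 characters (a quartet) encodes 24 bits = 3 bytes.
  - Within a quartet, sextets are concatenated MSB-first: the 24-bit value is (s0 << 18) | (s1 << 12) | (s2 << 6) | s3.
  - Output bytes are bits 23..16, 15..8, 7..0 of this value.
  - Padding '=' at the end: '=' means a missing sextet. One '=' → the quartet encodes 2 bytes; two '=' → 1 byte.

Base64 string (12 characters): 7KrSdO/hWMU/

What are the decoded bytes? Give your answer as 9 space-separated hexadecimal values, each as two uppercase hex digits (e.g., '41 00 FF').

After char 0 ('7'=59): chars_in_quartet=1 acc=0x3B bytes_emitted=0
After char 1 ('K'=10): chars_in_quartet=2 acc=0xECA bytes_emitted=0
After char 2 ('r'=43): chars_in_quartet=3 acc=0x3B2AB bytes_emitted=0
After char 3 ('S'=18): chars_in_quartet=4 acc=0xECAAD2 -> emit EC AA D2, reset; bytes_emitted=3
After char 4 ('d'=29): chars_in_quartet=1 acc=0x1D bytes_emitted=3
After char 5 ('O'=14): chars_in_quartet=2 acc=0x74E bytes_emitted=3
After char 6 ('/'=63): chars_in_quartet=3 acc=0x1D3BF bytes_emitted=3
After char 7 ('h'=33): chars_in_quartet=4 acc=0x74EFE1 -> emit 74 EF E1, reset; bytes_emitted=6
After char 8 ('W'=22): chars_in_quartet=1 acc=0x16 bytes_emitted=6
After char 9 ('M'=12): chars_in_quartet=2 acc=0x58C bytes_emitted=6
After char 10 ('U'=20): chars_in_quartet=3 acc=0x16314 bytes_emitted=6
After char 11 ('/'=63): chars_in_quartet=4 acc=0x58C53F -> emit 58 C5 3F, reset; bytes_emitted=9

Answer: EC AA D2 74 EF E1 58 C5 3F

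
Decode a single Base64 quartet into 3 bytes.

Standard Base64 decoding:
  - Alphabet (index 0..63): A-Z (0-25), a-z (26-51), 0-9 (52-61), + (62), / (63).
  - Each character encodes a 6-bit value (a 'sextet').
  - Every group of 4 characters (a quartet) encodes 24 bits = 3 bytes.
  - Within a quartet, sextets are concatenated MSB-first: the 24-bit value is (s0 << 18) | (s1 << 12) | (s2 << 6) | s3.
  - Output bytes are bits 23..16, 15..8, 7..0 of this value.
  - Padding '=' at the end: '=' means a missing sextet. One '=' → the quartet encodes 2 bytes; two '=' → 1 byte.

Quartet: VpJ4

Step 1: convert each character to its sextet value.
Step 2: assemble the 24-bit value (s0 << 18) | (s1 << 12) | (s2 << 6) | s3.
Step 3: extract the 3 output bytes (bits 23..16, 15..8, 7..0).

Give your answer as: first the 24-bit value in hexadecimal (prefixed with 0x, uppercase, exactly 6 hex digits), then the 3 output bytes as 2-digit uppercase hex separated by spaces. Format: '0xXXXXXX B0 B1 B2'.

Sextets: V=21, p=41, J=9, 4=56
24-bit: (21<<18) | (41<<12) | (9<<6) | 56
      = 0x540000 | 0x029000 | 0x000240 | 0x000038
      = 0x569278
Bytes: (v>>16)&0xFF=56, (v>>8)&0xFF=92, v&0xFF=78

Answer: 0x569278 56 92 78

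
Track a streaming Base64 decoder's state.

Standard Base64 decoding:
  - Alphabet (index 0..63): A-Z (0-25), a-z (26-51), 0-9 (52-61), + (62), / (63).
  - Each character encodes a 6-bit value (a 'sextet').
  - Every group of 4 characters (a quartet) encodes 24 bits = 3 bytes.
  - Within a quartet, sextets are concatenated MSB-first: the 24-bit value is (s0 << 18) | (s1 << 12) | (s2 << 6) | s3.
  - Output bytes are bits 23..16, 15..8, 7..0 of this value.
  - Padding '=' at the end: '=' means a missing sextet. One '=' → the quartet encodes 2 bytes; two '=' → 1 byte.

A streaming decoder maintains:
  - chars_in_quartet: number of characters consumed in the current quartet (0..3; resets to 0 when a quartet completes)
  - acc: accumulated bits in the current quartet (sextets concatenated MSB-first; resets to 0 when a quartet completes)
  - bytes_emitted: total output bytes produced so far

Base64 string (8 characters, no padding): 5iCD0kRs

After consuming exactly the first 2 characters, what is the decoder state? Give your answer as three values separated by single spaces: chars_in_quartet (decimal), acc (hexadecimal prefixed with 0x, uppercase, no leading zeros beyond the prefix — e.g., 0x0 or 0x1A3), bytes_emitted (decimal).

After char 0 ('5'=57): chars_in_quartet=1 acc=0x39 bytes_emitted=0
After char 1 ('i'=34): chars_in_quartet=2 acc=0xE62 bytes_emitted=0

Answer: 2 0xE62 0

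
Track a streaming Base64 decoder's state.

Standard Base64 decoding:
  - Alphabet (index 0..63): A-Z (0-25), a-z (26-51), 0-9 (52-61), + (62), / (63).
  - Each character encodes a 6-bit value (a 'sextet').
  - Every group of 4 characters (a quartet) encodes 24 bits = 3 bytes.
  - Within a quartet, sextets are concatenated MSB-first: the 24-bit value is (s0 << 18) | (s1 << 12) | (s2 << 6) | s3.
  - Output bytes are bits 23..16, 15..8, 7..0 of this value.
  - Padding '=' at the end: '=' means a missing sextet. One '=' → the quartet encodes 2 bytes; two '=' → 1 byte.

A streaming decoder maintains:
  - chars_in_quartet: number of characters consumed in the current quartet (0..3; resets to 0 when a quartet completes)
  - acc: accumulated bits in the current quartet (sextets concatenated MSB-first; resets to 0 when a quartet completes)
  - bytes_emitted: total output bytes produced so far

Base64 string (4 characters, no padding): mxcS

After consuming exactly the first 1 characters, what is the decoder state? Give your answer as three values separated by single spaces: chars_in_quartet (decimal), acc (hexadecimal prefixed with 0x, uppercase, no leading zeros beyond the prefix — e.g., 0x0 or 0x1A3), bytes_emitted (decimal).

Answer: 1 0x26 0

Derivation:
After char 0 ('m'=38): chars_in_quartet=1 acc=0x26 bytes_emitted=0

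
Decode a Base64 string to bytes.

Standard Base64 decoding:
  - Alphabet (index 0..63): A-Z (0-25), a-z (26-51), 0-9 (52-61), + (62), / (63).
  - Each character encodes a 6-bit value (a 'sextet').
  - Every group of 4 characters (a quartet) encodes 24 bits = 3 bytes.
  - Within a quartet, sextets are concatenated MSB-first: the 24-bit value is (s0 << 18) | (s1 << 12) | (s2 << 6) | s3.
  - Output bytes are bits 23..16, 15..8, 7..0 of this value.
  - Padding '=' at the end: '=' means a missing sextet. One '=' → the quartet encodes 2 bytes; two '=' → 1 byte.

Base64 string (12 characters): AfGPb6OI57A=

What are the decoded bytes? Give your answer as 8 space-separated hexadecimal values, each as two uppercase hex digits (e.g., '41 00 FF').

Answer: 01 F1 8F 6F A3 88 E7 B0

Derivation:
After char 0 ('A'=0): chars_in_quartet=1 acc=0x0 bytes_emitted=0
After char 1 ('f'=31): chars_in_quartet=2 acc=0x1F bytes_emitted=0
After char 2 ('G'=6): chars_in_quartet=3 acc=0x7C6 bytes_emitted=0
After char 3 ('P'=15): chars_in_quartet=4 acc=0x1F18F -> emit 01 F1 8F, reset; bytes_emitted=3
After char 4 ('b'=27): chars_in_quartet=1 acc=0x1B bytes_emitted=3
After char 5 ('6'=58): chars_in_quartet=2 acc=0x6FA bytes_emitted=3
After char 6 ('O'=14): chars_in_quartet=3 acc=0x1BE8E bytes_emitted=3
After char 7 ('I'=8): chars_in_quartet=4 acc=0x6FA388 -> emit 6F A3 88, reset; bytes_emitted=6
After char 8 ('5'=57): chars_in_quartet=1 acc=0x39 bytes_emitted=6
After char 9 ('7'=59): chars_in_quartet=2 acc=0xE7B bytes_emitted=6
After char 10 ('A'=0): chars_in_quartet=3 acc=0x39EC0 bytes_emitted=6
Padding '=': partial quartet acc=0x39EC0 -> emit E7 B0; bytes_emitted=8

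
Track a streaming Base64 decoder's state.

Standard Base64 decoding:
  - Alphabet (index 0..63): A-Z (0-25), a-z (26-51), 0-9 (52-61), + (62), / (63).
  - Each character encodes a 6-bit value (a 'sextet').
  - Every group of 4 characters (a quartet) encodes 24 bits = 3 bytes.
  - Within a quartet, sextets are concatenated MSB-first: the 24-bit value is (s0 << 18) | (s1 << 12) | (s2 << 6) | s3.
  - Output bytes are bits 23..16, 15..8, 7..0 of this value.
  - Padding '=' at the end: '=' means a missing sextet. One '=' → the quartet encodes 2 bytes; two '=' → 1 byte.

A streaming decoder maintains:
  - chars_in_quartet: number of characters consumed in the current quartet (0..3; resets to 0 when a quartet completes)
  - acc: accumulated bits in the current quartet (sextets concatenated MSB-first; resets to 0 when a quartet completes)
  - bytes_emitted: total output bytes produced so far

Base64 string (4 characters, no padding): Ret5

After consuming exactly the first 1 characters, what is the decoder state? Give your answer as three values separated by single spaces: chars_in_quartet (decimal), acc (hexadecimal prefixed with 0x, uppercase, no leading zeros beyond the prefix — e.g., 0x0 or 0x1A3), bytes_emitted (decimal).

Answer: 1 0x11 0

Derivation:
After char 0 ('R'=17): chars_in_quartet=1 acc=0x11 bytes_emitted=0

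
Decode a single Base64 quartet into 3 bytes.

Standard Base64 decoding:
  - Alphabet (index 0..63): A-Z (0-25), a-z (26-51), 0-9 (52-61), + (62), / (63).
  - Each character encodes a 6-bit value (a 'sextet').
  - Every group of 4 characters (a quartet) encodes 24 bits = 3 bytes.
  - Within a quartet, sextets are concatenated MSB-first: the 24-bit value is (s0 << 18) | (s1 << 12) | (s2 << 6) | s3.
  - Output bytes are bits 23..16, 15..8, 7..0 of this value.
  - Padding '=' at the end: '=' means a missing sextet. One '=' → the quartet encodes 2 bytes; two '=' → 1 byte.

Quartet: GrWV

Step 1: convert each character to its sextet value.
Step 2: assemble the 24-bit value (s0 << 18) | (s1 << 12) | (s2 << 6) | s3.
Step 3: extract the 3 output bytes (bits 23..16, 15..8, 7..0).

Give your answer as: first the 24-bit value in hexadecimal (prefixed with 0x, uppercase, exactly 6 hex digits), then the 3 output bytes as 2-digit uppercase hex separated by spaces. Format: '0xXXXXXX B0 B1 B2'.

Answer: 0x1AB595 1A B5 95

Derivation:
Sextets: G=6, r=43, W=22, V=21
24-bit: (6<<18) | (43<<12) | (22<<6) | 21
      = 0x180000 | 0x02B000 | 0x000580 | 0x000015
      = 0x1AB595
Bytes: (v>>16)&0xFF=1A, (v>>8)&0xFF=B5, v&0xFF=95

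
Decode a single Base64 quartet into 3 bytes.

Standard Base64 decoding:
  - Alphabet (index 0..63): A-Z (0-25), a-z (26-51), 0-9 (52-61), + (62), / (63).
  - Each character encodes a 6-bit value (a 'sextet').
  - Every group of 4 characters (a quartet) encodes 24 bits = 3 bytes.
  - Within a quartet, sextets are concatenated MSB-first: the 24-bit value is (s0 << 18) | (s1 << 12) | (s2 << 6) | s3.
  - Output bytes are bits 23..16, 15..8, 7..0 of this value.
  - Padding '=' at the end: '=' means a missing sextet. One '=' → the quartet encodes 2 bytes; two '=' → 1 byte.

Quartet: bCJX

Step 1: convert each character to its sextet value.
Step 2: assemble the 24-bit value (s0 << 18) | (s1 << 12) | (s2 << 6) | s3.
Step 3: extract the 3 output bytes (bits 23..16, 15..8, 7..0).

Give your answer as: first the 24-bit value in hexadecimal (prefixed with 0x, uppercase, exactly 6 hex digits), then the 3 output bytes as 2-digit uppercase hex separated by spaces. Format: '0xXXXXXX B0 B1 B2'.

Answer: 0x6C2257 6C 22 57

Derivation:
Sextets: b=27, C=2, J=9, X=23
24-bit: (27<<18) | (2<<12) | (9<<6) | 23
      = 0x6C0000 | 0x002000 | 0x000240 | 0x000017
      = 0x6C2257
Bytes: (v>>16)&0xFF=6C, (v>>8)&0xFF=22, v&0xFF=57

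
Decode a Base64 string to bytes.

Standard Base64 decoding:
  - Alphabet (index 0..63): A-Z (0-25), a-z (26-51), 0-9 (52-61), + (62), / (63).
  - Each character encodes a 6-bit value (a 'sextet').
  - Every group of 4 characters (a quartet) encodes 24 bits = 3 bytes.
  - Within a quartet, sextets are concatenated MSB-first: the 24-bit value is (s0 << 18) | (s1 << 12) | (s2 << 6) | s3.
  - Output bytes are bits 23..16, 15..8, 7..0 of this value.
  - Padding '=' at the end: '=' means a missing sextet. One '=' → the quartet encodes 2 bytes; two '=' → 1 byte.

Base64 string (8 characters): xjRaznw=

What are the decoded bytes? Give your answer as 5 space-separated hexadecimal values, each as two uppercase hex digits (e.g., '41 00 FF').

Answer: C6 34 5A CE 7C

Derivation:
After char 0 ('x'=49): chars_in_quartet=1 acc=0x31 bytes_emitted=0
After char 1 ('j'=35): chars_in_quartet=2 acc=0xC63 bytes_emitted=0
After char 2 ('R'=17): chars_in_quartet=3 acc=0x318D1 bytes_emitted=0
After char 3 ('a'=26): chars_in_quartet=4 acc=0xC6345A -> emit C6 34 5A, reset; bytes_emitted=3
After char 4 ('z'=51): chars_in_quartet=1 acc=0x33 bytes_emitted=3
After char 5 ('n'=39): chars_in_quartet=2 acc=0xCE7 bytes_emitted=3
After char 6 ('w'=48): chars_in_quartet=3 acc=0x339F0 bytes_emitted=3
Padding '=': partial quartet acc=0x339F0 -> emit CE 7C; bytes_emitted=5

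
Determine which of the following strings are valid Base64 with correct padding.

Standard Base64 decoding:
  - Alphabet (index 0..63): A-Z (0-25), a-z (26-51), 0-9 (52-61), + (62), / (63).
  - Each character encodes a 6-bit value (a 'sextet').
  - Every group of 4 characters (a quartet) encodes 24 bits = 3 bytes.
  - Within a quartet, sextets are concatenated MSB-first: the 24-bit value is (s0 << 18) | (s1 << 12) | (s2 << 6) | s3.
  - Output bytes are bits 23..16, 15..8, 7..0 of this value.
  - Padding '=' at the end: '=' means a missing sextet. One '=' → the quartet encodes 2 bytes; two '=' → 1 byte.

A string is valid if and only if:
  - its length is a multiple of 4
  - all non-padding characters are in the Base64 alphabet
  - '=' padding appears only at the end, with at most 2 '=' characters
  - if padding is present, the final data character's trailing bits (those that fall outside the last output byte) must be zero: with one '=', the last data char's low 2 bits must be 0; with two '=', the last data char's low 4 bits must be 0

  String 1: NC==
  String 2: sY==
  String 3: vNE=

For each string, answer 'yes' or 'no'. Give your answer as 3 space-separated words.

String 1: 'NC==' → invalid (bad trailing bits)
String 2: 'sY==' → invalid (bad trailing bits)
String 3: 'vNE=' → valid

Answer: no no yes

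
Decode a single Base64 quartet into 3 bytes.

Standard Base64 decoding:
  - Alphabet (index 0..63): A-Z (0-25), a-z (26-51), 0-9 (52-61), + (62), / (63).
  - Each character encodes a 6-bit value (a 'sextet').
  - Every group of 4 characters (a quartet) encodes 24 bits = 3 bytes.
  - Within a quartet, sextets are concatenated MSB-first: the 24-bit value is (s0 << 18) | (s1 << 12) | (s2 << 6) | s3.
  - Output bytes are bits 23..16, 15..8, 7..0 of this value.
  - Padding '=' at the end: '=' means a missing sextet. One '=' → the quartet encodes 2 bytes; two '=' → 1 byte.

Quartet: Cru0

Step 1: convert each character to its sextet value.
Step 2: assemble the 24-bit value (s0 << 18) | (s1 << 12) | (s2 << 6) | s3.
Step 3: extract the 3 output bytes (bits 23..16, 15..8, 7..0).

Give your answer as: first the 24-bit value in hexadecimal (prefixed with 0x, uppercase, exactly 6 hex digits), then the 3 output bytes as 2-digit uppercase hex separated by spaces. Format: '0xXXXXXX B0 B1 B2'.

Sextets: C=2, r=43, u=46, 0=52
24-bit: (2<<18) | (43<<12) | (46<<6) | 52
      = 0x080000 | 0x02B000 | 0x000B80 | 0x000034
      = 0x0ABBB4
Bytes: (v>>16)&0xFF=0A, (v>>8)&0xFF=BB, v&0xFF=B4

Answer: 0x0ABBB4 0A BB B4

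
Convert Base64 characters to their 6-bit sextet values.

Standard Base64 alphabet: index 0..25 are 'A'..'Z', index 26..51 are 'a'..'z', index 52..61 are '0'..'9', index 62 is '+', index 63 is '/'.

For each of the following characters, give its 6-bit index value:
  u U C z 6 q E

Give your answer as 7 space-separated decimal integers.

Answer: 46 20 2 51 58 42 4

Derivation:
'u': a..z range, 26 + ord('u') − ord('a') = 46
'U': A..Z range, ord('U') − ord('A') = 20
'C': A..Z range, ord('C') − ord('A') = 2
'z': a..z range, 26 + ord('z') − ord('a') = 51
'6': 0..9 range, 52 + ord('6') − ord('0') = 58
'q': a..z range, 26 + ord('q') − ord('a') = 42
'E': A..Z range, ord('E') − ord('A') = 4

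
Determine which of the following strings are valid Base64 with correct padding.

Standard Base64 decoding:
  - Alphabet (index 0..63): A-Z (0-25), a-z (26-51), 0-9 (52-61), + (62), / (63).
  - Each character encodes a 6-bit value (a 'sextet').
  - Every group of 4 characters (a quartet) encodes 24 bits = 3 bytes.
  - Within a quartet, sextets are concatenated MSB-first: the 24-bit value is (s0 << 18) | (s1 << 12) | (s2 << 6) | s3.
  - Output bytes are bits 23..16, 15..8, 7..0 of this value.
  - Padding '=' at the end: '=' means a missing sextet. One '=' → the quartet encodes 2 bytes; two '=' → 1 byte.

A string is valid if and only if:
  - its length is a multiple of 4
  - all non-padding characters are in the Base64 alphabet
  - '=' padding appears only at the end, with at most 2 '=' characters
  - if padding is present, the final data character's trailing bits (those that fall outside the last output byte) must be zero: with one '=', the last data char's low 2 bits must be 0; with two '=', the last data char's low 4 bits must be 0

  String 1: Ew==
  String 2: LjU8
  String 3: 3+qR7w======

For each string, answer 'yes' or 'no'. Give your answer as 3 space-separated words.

String 1: 'Ew==' → valid
String 2: 'LjU8' → valid
String 3: '3+qR7w======' → invalid (6 pad chars (max 2))

Answer: yes yes no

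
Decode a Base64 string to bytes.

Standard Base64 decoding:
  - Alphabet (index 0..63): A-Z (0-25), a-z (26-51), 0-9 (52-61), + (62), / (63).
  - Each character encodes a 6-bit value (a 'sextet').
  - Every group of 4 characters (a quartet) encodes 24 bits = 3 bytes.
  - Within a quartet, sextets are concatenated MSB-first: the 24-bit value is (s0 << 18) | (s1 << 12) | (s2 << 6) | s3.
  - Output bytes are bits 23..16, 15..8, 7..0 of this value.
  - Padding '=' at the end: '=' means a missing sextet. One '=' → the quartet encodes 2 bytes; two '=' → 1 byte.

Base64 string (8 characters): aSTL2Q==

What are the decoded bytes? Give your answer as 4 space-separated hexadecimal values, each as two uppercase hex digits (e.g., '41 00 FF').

After char 0 ('a'=26): chars_in_quartet=1 acc=0x1A bytes_emitted=0
After char 1 ('S'=18): chars_in_quartet=2 acc=0x692 bytes_emitted=0
After char 2 ('T'=19): chars_in_quartet=3 acc=0x1A493 bytes_emitted=0
After char 3 ('L'=11): chars_in_quartet=4 acc=0x6924CB -> emit 69 24 CB, reset; bytes_emitted=3
After char 4 ('2'=54): chars_in_quartet=1 acc=0x36 bytes_emitted=3
After char 5 ('Q'=16): chars_in_quartet=2 acc=0xD90 bytes_emitted=3
Padding '==': partial quartet acc=0xD90 -> emit D9; bytes_emitted=4

Answer: 69 24 CB D9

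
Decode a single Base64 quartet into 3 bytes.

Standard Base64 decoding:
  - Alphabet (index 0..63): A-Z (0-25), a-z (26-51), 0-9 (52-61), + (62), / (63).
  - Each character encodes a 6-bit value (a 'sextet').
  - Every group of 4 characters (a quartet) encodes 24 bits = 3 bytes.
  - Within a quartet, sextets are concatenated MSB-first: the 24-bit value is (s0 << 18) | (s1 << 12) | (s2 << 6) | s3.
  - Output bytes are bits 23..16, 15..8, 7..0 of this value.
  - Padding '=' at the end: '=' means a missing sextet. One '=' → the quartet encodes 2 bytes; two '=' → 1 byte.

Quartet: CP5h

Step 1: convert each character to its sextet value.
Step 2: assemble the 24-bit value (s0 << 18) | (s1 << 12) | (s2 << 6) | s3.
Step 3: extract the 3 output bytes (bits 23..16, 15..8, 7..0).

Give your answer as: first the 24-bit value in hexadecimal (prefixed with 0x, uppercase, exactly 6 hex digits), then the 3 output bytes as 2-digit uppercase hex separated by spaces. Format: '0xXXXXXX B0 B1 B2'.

Answer: 0x08FE61 08 FE 61

Derivation:
Sextets: C=2, P=15, 5=57, h=33
24-bit: (2<<18) | (15<<12) | (57<<6) | 33
      = 0x080000 | 0x00F000 | 0x000E40 | 0x000021
      = 0x08FE61
Bytes: (v>>16)&0xFF=08, (v>>8)&0xFF=FE, v&0xFF=61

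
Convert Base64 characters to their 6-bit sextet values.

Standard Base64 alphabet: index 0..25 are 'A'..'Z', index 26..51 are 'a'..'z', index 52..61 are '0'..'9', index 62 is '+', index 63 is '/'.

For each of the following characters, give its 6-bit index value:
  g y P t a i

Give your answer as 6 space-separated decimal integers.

Answer: 32 50 15 45 26 34

Derivation:
'g': a..z range, 26 + ord('g') − ord('a') = 32
'y': a..z range, 26 + ord('y') − ord('a') = 50
'P': A..Z range, ord('P') − ord('A') = 15
't': a..z range, 26 + ord('t') − ord('a') = 45
'a': a..z range, 26 + ord('a') − ord('a') = 26
'i': a..z range, 26 + ord('i') − ord('a') = 34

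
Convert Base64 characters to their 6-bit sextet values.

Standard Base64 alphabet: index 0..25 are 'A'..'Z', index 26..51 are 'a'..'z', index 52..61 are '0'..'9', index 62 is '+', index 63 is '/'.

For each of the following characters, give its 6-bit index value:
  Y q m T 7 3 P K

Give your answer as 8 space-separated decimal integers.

Answer: 24 42 38 19 59 55 15 10

Derivation:
'Y': A..Z range, ord('Y') − ord('A') = 24
'q': a..z range, 26 + ord('q') − ord('a') = 42
'm': a..z range, 26 + ord('m') − ord('a') = 38
'T': A..Z range, ord('T') − ord('A') = 19
'7': 0..9 range, 52 + ord('7') − ord('0') = 59
'3': 0..9 range, 52 + ord('3') − ord('0') = 55
'P': A..Z range, ord('P') − ord('A') = 15
'K': A..Z range, ord('K') − ord('A') = 10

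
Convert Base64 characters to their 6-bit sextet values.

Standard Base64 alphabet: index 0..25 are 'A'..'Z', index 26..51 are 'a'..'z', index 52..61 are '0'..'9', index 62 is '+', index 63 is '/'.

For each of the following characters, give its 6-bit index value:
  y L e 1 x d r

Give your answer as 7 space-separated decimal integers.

Answer: 50 11 30 53 49 29 43

Derivation:
'y': a..z range, 26 + ord('y') − ord('a') = 50
'L': A..Z range, ord('L') − ord('A') = 11
'e': a..z range, 26 + ord('e') − ord('a') = 30
'1': 0..9 range, 52 + ord('1') − ord('0') = 53
'x': a..z range, 26 + ord('x') − ord('a') = 49
'd': a..z range, 26 + ord('d') − ord('a') = 29
'r': a..z range, 26 + ord('r') − ord('a') = 43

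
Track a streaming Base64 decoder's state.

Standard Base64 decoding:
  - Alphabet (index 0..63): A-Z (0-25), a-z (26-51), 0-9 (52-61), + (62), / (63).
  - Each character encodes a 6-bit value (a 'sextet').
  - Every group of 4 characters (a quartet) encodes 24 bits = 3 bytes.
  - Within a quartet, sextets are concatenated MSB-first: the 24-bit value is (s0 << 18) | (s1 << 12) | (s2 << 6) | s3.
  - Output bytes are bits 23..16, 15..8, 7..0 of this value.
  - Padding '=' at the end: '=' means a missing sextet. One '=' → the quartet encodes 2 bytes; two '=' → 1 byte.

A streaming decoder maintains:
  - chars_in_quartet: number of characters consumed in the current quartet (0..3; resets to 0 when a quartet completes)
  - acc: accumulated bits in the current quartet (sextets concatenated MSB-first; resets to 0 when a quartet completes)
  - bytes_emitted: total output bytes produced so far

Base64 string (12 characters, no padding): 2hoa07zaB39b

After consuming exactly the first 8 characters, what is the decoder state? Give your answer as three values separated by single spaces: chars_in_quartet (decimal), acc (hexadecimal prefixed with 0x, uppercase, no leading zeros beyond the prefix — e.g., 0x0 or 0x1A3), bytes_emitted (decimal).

Answer: 0 0x0 6

Derivation:
After char 0 ('2'=54): chars_in_quartet=1 acc=0x36 bytes_emitted=0
After char 1 ('h'=33): chars_in_quartet=2 acc=0xDA1 bytes_emitted=0
After char 2 ('o'=40): chars_in_quartet=3 acc=0x36868 bytes_emitted=0
After char 3 ('a'=26): chars_in_quartet=4 acc=0xDA1A1A -> emit DA 1A 1A, reset; bytes_emitted=3
After char 4 ('0'=52): chars_in_quartet=1 acc=0x34 bytes_emitted=3
After char 5 ('7'=59): chars_in_quartet=2 acc=0xD3B bytes_emitted=3
After char 6 ('z'=51): chars_in_quartet=3 acc=0x34EF3 bytes_emitted=3
After char 7 ('a'=26): chars_in_quartet=4 acc=0xD3BCDA -> emit D3 BC DA, reset; bytes_emitted=6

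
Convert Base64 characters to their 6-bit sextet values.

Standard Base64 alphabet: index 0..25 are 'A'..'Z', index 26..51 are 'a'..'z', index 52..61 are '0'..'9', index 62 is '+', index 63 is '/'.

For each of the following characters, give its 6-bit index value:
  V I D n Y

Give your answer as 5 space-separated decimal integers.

'V': A..Z range, ord('V') − ord('A') = 21
'I': A..Z range, ord('I') − ord('A') = 8
'D': A..Z range, ord('D') − ord('A') = 3
'n': a..z range, 26 + ord('n') − ord('a') = 39
'Y': A..Z range, ord('Y') − ord('A') = 24

Answer: 21 8 3 39 24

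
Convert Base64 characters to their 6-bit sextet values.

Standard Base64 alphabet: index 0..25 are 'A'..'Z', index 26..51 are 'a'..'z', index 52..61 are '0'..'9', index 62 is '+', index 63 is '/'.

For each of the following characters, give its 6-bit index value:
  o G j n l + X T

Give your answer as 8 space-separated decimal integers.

Answer: 40 6 35 39 37 62 23 19

Derivation:
'o': a..z range, 26 + ord('o') − ord('a') = 40
'G': A..Z range, ord('G') − ord('A') = 6
'j': a..z range, 26 + ord('j') − ord('a') = 35
'n': a..z range, 26 + ord('n') − ord('a') = 39
'l': a..z range, 26 + ord('l') − ord('a') = 37
'+': index 62
'X': A..Z range, ord('X') − ord('A') = 23
'T': A..Z range, ord('T') − ord('A') = 19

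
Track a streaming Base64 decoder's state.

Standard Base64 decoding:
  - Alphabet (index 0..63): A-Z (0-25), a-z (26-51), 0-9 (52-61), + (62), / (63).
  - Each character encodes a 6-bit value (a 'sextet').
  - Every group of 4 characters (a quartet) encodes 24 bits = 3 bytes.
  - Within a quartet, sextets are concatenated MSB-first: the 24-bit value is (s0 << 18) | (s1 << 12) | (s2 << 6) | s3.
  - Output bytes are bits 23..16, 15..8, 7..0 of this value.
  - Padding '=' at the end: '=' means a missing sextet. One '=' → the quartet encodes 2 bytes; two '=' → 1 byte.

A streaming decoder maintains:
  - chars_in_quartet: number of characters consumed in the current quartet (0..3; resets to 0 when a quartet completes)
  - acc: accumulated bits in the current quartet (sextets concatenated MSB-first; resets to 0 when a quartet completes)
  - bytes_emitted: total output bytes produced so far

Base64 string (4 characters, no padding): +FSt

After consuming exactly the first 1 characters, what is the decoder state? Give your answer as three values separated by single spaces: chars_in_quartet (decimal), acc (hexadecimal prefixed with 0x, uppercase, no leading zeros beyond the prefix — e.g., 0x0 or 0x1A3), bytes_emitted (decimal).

Answer: 1 0x3E 0

Derivation:
After char 0 ('+'=62): chars_in_quartet=1 acc=0x3E bytes_emitted=0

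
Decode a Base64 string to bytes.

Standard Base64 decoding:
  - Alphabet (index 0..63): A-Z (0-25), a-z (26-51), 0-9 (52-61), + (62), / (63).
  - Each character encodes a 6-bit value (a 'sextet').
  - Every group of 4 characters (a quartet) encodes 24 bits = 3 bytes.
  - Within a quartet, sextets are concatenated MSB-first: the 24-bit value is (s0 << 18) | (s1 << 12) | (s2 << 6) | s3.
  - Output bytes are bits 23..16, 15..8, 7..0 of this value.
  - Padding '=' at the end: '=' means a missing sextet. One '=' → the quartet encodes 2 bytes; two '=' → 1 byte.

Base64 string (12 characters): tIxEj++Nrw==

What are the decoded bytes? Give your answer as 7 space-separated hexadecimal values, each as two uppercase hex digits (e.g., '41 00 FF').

Answer: B4 8C 44 8F EF 8D AF

Derivation:
After char 0 ('t'=45): chars_in_quartet=1 acc=0x2D bytes_emitted=0
After char 1 ('I'=8): chars_in_quartet=2 acc=0xB48 bytes_emitted=0
After char 2 ('x'=49): chars_in_quartet=3 acc=0x2D231 bytes_emitted=0
After char 3 ('E'=4): chars_in_quartet=4 acc=0xB48C44 -> emit B4 8C 44, reset; bytes_emitted=3
After char 4 ('j'=35): chars_in_quartet=1 acc=0x23 bytes_emitted=3
After char 5 ('+'=62): chars_in_quartet=2 acc=0x8FE bytes_emitted=3
After char 6 ('+'=62): chars_in_quartet=3 acc=0x23FBE bytes_emitted=3
After char 7 ('N'=13): chars_in_quartet=4 acc=0x8FEF8D -> emit 8F EF 8D, reset; bytes_emitted=6
After char 8 ('r'=43): chars_in_quartet=1 acc=0x2B bytes_emitted=6
After char 9 ('w'=48): chars_in_quartet=2 acc=0xAF0 bytes_emitted=6
Padding '==': partial quartet acc=0xAF0 -> emit AF; bytes_emitted=7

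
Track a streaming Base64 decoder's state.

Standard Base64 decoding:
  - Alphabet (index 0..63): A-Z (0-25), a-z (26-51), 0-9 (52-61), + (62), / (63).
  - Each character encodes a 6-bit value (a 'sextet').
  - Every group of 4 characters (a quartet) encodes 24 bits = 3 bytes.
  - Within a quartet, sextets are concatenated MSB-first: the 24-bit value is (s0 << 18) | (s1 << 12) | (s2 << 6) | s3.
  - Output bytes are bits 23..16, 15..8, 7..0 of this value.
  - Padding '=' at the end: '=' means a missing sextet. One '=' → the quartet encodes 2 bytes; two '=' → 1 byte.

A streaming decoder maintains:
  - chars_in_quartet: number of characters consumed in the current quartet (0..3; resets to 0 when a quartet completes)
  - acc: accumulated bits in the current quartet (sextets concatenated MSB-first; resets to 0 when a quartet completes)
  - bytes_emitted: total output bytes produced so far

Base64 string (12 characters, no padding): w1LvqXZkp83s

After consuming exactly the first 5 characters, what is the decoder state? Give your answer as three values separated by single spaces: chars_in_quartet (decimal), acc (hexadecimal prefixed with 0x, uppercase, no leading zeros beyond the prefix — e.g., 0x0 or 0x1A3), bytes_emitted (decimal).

Answer: 1 0x2A 3

Derivation:
After char 0 ('w'=48): chars_in_quartet=1 acc=0x30 bytes_emitted=0
After char 1 ('1'=53): chars_in_quartet=2 acc=0xC35 bytes_emitted=0
After char 2 ('L'=11): chars_in_quartet=3 acc=0x30D4B bytes_emitted=0
After char 3 ('v'=47): chars_in_quartet=4 acc=0xC352EF -> emit C3 52 EF, reset; bytes_emitted=3
After char 4 ('q'=42): chars_in_quartet=1 acc=0x2A bytes_emitted=3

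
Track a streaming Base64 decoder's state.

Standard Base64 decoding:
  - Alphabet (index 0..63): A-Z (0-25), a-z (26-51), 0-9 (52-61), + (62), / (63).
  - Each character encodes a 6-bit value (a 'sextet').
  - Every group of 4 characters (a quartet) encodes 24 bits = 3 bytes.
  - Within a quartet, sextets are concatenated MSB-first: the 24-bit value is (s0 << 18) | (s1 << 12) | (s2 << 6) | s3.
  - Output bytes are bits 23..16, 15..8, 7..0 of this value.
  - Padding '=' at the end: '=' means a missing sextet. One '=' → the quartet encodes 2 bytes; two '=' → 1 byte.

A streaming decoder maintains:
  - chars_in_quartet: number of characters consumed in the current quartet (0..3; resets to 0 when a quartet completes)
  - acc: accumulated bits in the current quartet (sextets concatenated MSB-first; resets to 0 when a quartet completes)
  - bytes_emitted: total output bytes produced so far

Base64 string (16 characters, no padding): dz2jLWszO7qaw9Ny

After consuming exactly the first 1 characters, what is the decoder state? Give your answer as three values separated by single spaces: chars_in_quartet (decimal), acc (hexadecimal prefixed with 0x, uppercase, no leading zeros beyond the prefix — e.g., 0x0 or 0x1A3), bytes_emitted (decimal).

After char 0 ('d'=29): chars_in_quartet=1 acc=0x1D bytes_emitted=0

Answer: 1 0x1D 0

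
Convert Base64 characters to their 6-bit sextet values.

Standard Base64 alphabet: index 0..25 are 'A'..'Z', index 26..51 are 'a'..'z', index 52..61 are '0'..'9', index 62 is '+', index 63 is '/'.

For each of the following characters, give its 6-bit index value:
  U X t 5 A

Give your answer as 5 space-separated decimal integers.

Answer: 20 23 45 57 0

Derivation:
'U': A..Z range, ord('U') − ord('A') = 20
'X': A..Z range, ord('X') − ord('A') = 23
't': a..z range, 26 + ord('t') − ord('a') = 45
'5': 0..9 range, 52 + ord('5') − ord('0') = 57
'A': A..Z range, ord('A') − ord('A') = 0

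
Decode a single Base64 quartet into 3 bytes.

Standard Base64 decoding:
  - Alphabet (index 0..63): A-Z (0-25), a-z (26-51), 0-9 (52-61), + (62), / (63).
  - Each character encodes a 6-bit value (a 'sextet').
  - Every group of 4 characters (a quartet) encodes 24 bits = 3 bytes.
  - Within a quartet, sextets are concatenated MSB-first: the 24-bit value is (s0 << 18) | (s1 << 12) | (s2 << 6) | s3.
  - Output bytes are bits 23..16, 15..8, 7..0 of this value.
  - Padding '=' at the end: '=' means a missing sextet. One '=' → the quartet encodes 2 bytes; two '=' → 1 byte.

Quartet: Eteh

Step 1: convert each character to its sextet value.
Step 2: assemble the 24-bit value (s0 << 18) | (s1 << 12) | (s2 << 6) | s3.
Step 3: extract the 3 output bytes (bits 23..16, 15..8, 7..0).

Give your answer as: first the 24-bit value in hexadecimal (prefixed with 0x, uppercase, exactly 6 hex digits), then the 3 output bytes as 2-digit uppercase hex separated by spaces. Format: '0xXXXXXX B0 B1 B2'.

Sextets: E=4, t=45, e=30, h=33
24-bit: (4<<18) | (45<<12) | (30<<6) | 33
      = 0x100000 | 0x02D000 | 0x000780 | 0x000021
      = 0x12D7A1
Bytes: (v>>16)&0xFF=12, (v>>8)&0xFF=D7, v&0xFF=A1

Answer: 0x12D7A1 12 D7 A1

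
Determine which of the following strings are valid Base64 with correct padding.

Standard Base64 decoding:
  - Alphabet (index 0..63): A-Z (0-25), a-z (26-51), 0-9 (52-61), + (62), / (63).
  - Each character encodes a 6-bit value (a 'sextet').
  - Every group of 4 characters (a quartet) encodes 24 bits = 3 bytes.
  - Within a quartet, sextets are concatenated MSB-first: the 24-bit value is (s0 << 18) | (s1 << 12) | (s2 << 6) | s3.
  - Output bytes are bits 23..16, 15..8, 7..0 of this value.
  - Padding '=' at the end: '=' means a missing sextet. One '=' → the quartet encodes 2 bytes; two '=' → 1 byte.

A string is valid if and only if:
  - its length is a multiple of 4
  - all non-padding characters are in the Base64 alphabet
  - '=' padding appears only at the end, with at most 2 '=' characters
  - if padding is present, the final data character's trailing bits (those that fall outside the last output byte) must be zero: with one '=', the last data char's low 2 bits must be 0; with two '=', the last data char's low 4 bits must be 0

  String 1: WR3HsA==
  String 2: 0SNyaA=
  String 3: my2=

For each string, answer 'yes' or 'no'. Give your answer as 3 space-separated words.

String 1: 'WR3HsA==' → valid
String 2: '0SNyaA=' → invalid (len=7 not mult of 4)
String 3: 'my2=' → invalid (bad trailing bits)

Answer: yes no no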